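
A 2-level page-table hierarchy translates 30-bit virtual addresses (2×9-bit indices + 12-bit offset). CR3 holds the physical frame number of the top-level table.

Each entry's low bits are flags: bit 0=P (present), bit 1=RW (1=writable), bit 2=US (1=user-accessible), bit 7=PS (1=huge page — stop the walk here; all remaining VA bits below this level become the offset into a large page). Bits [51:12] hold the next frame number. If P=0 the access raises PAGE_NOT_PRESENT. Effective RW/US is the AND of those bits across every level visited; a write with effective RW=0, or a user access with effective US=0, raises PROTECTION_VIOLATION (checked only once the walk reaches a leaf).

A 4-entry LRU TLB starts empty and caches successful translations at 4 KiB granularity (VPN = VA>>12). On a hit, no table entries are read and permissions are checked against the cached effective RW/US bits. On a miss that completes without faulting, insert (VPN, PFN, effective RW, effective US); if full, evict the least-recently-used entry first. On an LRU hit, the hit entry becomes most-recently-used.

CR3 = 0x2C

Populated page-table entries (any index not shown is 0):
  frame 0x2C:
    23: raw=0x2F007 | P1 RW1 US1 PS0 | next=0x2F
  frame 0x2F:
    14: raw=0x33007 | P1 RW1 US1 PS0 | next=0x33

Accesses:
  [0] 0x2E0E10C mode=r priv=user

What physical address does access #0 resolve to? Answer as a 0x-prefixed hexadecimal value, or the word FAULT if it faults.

Walk each access:
#0 VA=0x2E0E10C (r,user):
  lvl0: tbl 0x2C, slot 23 ⇒ 0x2F007 (P1/RW1/US1/PS0)
  lvl1: tbl 0x2F, slot 14 ⇒ 0x33007 (P1/RW1/US1/PS0)
  ✓ 0x3310C  — 2 lookups

Access #0 PA: 0x3310C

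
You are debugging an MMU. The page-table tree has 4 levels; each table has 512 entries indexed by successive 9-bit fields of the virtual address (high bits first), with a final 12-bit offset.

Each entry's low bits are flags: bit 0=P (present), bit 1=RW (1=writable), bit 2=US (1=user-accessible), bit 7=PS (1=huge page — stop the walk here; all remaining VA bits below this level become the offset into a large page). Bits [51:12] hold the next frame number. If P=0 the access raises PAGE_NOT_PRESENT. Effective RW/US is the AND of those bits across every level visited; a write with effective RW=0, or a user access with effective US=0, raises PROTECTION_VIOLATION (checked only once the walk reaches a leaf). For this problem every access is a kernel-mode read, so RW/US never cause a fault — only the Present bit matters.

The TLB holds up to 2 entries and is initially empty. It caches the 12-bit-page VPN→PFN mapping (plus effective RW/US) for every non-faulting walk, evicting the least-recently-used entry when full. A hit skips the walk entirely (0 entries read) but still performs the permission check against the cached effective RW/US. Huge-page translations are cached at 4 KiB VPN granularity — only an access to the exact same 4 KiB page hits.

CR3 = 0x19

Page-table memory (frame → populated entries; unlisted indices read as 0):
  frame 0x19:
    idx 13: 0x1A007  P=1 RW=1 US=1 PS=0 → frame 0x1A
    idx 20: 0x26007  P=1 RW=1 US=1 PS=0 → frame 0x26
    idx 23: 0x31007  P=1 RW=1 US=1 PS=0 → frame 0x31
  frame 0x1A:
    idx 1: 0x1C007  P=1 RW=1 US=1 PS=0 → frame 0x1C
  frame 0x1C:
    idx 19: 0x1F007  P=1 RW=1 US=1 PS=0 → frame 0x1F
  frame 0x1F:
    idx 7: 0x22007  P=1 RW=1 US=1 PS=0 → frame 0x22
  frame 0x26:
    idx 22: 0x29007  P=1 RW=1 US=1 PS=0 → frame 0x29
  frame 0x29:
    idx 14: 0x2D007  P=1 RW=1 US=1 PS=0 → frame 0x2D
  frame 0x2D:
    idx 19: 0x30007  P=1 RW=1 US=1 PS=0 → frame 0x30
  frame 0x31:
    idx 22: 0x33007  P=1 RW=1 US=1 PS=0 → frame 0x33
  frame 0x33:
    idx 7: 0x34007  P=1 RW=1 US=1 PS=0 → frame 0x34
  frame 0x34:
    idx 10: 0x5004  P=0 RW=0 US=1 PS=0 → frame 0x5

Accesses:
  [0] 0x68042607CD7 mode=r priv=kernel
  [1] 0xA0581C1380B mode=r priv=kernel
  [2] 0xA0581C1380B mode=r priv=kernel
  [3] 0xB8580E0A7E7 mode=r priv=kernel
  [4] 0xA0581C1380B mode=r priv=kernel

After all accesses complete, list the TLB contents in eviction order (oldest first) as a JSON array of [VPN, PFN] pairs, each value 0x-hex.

Per-access translation:
#0 VA=0x68042607CD7 (r,kernel):
  L0: frame=0x19 idx=13 entry=0x1A007 [P=1 RW=1 US=1 PS=0]
  L1: frame=0x1A idx=1 entry=0x1C007 [P=1 RW=1 US=1 PS=0]
  L2: frame=0x1C idx=19 entry=0x1F007 [P=1 RW=1 US=1 PS=0]
  L3: frame=0x1F idx=7 entry=0x22007 [P=1 RW=1 US=1 PS=0]
  ⇒ phys 0x22CD7  [4 reads]
#1 VA=0xA0581C1380B (r,kernel):
  L0: frame=0x19 idx=20 entry=0x26007 [P=1 RW=1 US=1 PS=0]
  L1: frame=0x26 idx=22 entry=0x29007 [P=1 RW=1 US=1 PS=0]
  L2: frame=0x29 idx=14 entry=0x2D007 [P=1 RW=1 US=1 PS=0]
  L3: frame=0x2D idx=19 entry=0x30007 [P=1 RW=1 US=1 PS=0]
  ⇒ phys 0x3080B  [4 reads]
#2 VA=0xA0581C1380B (r,kernel):
  TLB hit vpn=0xA0581C13 → PA=0x3080B
#3 VA=0xB8580E0A7E7 (r,kernel):
  L0: frame=0x19 idx=23 entry=0x31007 [P=1 RW=1 US=1 PS=0]
  L1: frame=0x31 idx=22 entry=0x33007 [P=1 RW=1 US=1 PS=0]
  L2: frame=0x33 idx=7 entry=0x34007 [P=1 RW=1 US=1 PS=0]
  L3: frame=0x34 idx=10 entry=0x5004 [P=0 RW=0 US=1 PS=0]
  ✗ PAGE_NOT_PRESENT  [4 reads]
#4 VA=0xA0581C1380B (r,kernel):
  TLB hit vpn=0xA0581C13 → PA=0x3080B

TLB: [["0x68042607", "0x22"], ["0xA0581C13", "0x30"]]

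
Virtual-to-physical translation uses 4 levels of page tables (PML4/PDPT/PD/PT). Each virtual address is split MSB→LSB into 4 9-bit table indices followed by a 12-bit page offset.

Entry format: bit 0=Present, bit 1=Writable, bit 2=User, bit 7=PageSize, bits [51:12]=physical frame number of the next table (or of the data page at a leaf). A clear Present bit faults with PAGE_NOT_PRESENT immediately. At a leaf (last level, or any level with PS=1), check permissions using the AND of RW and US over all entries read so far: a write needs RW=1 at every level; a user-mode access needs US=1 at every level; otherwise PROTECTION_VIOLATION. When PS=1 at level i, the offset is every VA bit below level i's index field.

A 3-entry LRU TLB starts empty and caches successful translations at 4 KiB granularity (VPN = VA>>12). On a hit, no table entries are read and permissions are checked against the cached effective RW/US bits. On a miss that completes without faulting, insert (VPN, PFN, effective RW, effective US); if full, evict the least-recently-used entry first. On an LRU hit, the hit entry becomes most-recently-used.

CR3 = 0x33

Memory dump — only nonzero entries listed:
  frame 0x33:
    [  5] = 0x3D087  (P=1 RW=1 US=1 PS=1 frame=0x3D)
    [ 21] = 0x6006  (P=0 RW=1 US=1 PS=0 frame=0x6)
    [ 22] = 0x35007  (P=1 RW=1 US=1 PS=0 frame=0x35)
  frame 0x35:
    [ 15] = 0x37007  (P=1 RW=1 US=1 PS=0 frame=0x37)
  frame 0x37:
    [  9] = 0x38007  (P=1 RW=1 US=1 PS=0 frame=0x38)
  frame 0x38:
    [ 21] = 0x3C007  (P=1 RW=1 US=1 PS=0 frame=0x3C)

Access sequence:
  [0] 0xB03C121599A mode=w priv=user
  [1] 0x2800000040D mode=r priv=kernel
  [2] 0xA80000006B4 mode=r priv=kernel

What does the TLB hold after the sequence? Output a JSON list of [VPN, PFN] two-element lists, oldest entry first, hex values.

Walk each access:
#0 VA=0xB03C121599A (w,user):
  lvl0: tbl 0x33, slot 22 ⇒ 0x35007 (P1/RW1/US1/PS0)
  lvl1: tbl 0x35, slot 15 ⇒ 0x37007 (P1/RW1/US1/PS0)
  lvl2: tbl 0x37, slot 9 ⇒ 0x38007 (P1/RW1/US1/PS0)
  lvl3: tbl 0x38, slot 21 ⇒ 0x3C007 (P1/RW1/US1/PS0)
  ✓ 0x3C99A  — 4 lookups
#1 VA=0x2800000040D (r,kernel):
  lvl0: tbl 0x33, slot 5 ⇒ 0x3D087 (P1/RW1/US1/PS1)
  ✓ 0x3D40D (huge @L0)  — 1 lookups
#2 VA=0xA80000006B4 (r,kernel):
  lvl0: tbl 0x33, slot 21 ⇒ 0x6006 (P0/RW1/US1/PS0)
  ⇒ fault: PAGE_NOT_PRESENT  — 1 lookups

TLB: [["0xB03C1215", "0x3C"], ["0x28000000", "0x3D"]]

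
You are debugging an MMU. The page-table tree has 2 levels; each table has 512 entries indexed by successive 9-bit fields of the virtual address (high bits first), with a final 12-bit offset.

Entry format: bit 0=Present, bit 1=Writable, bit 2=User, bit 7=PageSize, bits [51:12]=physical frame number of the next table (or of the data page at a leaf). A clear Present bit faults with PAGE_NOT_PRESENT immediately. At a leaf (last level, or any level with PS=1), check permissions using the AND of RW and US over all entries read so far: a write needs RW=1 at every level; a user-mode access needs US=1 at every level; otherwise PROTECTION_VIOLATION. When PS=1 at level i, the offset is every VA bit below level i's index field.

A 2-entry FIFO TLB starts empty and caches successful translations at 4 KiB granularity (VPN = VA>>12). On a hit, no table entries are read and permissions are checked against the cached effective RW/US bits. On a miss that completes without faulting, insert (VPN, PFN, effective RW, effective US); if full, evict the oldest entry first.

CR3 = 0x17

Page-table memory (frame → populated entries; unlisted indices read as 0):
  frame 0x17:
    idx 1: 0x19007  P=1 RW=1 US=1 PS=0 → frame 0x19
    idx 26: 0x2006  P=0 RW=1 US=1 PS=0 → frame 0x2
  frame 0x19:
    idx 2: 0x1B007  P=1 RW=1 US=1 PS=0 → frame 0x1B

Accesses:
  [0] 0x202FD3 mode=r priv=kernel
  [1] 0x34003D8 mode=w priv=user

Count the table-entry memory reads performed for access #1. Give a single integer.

Per-access translation:
#0 VA=0x202FD3 (r,kernel):
  lvl0: tbl 0x17, slot 1 ⇒ 0x19007 (P1/RW1/US1/PS0)
  lvl1: tbl 0x19, slot 2 ⇒ 0x1B007 (P1/RW1/US1/PS0)
  ⇒ phys 0x1BFD3  [2 reads]
#1 VA=0x34003D8 (w,user):
  lvl0: tbl 0x17, slot 26 ⇒ 0x2006 (P0/RW1/US1/PS0)
  ⇒ fault: PAGE_NOT_PRESENT  — 1 lookups

Entries read for #1: 1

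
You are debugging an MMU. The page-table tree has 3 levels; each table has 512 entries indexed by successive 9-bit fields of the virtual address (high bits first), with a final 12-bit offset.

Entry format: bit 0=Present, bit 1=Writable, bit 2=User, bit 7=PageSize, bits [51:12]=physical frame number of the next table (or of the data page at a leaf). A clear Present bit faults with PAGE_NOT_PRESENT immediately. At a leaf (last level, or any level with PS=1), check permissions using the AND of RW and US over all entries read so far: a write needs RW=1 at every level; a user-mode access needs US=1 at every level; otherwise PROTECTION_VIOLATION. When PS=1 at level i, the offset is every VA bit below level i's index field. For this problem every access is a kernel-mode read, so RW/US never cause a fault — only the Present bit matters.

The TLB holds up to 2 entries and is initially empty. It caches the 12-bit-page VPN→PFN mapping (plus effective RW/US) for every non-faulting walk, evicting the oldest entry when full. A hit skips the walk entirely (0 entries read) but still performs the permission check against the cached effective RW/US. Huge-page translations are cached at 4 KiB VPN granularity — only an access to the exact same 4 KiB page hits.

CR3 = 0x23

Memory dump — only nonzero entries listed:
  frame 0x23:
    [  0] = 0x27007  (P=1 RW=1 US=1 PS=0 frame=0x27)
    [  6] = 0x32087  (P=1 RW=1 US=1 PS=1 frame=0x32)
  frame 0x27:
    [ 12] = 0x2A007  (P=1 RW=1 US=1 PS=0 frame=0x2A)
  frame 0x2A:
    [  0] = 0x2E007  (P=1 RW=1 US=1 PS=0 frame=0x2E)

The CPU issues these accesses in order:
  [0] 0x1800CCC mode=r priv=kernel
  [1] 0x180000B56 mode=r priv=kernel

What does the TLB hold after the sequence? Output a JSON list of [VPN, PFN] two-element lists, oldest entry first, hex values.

Per-access translation:
#0 VA=0x1800CCC (r,kernel):
  L0 @0x23[0] → 0x27007  P=1,RW=1,US=1,PS=0
  L1 @0x27[12] → 0x2A007  P=1,RW=1,US=1,PS=0
  L2 @0x2A[0] → 0x2E007  P=1,RW=1,US=1,PS=0
  ⇒ phys 0x2ECCC  [3 reads]
#1 VA=0x180000B56 (r,kernel):
  L0 @0x23[6] → 0x32087  P=1,RW=1,US=1,PS=1
  ⇒ phys 0x32B56 (huge @L0)  [1 reads]

TLB: [["0x1800", "0x2E"], ["0x180000", "0x32"]]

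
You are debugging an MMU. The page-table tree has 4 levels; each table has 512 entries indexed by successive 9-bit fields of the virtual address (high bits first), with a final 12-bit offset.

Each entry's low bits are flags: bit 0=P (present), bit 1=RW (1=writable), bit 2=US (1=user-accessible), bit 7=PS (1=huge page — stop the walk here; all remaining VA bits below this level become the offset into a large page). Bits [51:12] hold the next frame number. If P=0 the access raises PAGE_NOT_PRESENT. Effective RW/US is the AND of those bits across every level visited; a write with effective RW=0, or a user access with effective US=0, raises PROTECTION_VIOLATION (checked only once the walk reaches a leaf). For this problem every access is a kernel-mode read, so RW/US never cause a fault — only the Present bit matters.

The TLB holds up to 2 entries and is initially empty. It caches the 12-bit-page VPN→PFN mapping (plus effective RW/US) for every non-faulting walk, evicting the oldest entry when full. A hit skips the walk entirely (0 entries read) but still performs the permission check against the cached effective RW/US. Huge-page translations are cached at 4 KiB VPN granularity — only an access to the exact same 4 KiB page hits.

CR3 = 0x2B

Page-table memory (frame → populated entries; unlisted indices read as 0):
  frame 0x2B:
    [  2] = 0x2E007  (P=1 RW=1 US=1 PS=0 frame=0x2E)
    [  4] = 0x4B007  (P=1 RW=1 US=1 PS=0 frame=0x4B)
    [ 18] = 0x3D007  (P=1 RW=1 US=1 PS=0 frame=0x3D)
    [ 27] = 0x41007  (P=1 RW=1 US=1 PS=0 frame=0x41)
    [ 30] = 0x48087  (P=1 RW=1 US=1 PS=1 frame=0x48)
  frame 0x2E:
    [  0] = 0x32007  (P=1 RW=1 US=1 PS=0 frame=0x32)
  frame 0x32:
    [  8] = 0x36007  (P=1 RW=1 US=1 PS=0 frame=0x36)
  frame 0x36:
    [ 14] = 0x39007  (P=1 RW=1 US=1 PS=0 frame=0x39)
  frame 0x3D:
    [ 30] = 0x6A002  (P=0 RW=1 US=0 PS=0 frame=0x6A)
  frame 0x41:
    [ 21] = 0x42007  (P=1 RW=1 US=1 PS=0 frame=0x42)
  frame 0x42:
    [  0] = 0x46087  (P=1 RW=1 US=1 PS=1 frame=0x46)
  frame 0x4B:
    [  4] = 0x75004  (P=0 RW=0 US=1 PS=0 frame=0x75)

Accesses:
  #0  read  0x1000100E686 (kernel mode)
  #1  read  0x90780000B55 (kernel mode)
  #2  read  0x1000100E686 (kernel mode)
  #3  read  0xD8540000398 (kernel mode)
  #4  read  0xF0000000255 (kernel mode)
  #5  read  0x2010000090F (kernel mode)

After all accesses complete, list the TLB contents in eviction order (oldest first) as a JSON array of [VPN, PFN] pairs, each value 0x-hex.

Walk each access:
#0 VA=0x1000100E686 (r,kernel):
  L0 @0x2B[2] → 0x2E007  P=1,RW=1,US=1,PS=0
  L1 @0x2E[0] → 0x32007  P=1,RW=1,US=1,PS=0
  L2 @0x32[8] → 0x36007  P=1,RW=1,US=1,PS=0
  L3 @0x36[14] → 0x39007  P=1,RW=1,US=1,PS=0
  ⇒ phys 0x39686  [4 reads]
#1 VA=0x90780000B55 (r,kernel):
  L0 @0x2B[18] → 0x3D007  P=1,RW=1,US=1,PS=0
  L1 @0x3D[30] → 0x6A002  P=0,RW=1,US=0,PS=0
  ✗ PAGE_NOT_PRESENT  [2 reads]
#2 VA=0x1000100E686 (r,kernel):
  TLB hit vpn=0x1000100E → PA=0x39686
#3 VA=0xD8540000398 (r,kernel):
  L0 @0x2B[27] → 0x41007  P=1,RW=1,US=1,PS=0
  L1 @0x41[21] → 0x42007  P=1,RW=1,US=1,PS=0
  L2 @0x42[0] → 0x46087  P=1,RW=1,US=1,PS=1
  ⇒ phys 0x46398 (huge @L2)  [3 reads]
#4 VA=0xF0000000255 (r,kernel):
  L0 @0x2B[30] → 0x48087  P=1,RW=1,US=1,PS=1
  ⇒ phys 0x48255 (huge @L0)  [1 reads]
#5 VA=0x2010000090F (r,kernel):
  L0 @0x2B[4] → 0x4B007  P=1,RW=1,US=1,PS=0
  L1 @0x4B[4] → 0x75004  P=0,RW=0,US=1,PS=0
  ✗ PAGE_NOT_PRESENT  [2 reads]

TLB: [["0xD8540000", "0x46"], ["0xF0000000", "0x48"]]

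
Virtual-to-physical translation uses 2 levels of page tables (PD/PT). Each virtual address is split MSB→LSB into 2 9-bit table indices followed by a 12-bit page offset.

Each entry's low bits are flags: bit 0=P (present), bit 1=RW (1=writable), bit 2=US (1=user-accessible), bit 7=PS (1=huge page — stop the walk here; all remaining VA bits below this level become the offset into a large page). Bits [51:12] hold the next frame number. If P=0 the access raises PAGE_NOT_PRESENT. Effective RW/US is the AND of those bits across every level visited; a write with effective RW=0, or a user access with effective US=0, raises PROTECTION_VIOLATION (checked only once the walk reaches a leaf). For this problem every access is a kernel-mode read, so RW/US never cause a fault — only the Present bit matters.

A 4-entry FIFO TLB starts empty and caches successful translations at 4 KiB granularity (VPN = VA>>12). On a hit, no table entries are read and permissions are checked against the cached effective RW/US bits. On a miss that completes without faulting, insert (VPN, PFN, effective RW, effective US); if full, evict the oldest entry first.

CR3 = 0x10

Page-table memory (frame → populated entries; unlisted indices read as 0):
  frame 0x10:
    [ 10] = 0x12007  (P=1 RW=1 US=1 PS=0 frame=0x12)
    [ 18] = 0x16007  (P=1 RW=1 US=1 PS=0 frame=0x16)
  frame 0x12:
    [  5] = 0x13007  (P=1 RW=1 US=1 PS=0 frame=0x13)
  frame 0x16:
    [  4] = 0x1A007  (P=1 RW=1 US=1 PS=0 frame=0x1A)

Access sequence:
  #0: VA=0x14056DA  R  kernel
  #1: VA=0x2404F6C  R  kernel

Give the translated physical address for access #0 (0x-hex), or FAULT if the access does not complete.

Per-access translation:
#0 VA=0x14056DA (r,kernel):
  L0: frame=0x10 idx=10 entry=0x12007 [P=1 RW=1 US=1 PS=0]
  L1: frame=0x12 idx=5 entry=0x13007 [P=1 RW=1 US=1 PS=0]
  ✓ 0x136DA  — 2 lookups
#1 VA=0x2404F6C (r,kernel):
  L0: frame=0x10 idx=18 entry=0x16007 [P=1 RW=1 US=1 PS=0]
  L1: frame=0x16 idx=4 entry=0x1A007 [P=1 RW=1 US=1 PS=0]
  ✓ 0x1AF6C  — 2 lookups

Access #0 PA: 0x136DA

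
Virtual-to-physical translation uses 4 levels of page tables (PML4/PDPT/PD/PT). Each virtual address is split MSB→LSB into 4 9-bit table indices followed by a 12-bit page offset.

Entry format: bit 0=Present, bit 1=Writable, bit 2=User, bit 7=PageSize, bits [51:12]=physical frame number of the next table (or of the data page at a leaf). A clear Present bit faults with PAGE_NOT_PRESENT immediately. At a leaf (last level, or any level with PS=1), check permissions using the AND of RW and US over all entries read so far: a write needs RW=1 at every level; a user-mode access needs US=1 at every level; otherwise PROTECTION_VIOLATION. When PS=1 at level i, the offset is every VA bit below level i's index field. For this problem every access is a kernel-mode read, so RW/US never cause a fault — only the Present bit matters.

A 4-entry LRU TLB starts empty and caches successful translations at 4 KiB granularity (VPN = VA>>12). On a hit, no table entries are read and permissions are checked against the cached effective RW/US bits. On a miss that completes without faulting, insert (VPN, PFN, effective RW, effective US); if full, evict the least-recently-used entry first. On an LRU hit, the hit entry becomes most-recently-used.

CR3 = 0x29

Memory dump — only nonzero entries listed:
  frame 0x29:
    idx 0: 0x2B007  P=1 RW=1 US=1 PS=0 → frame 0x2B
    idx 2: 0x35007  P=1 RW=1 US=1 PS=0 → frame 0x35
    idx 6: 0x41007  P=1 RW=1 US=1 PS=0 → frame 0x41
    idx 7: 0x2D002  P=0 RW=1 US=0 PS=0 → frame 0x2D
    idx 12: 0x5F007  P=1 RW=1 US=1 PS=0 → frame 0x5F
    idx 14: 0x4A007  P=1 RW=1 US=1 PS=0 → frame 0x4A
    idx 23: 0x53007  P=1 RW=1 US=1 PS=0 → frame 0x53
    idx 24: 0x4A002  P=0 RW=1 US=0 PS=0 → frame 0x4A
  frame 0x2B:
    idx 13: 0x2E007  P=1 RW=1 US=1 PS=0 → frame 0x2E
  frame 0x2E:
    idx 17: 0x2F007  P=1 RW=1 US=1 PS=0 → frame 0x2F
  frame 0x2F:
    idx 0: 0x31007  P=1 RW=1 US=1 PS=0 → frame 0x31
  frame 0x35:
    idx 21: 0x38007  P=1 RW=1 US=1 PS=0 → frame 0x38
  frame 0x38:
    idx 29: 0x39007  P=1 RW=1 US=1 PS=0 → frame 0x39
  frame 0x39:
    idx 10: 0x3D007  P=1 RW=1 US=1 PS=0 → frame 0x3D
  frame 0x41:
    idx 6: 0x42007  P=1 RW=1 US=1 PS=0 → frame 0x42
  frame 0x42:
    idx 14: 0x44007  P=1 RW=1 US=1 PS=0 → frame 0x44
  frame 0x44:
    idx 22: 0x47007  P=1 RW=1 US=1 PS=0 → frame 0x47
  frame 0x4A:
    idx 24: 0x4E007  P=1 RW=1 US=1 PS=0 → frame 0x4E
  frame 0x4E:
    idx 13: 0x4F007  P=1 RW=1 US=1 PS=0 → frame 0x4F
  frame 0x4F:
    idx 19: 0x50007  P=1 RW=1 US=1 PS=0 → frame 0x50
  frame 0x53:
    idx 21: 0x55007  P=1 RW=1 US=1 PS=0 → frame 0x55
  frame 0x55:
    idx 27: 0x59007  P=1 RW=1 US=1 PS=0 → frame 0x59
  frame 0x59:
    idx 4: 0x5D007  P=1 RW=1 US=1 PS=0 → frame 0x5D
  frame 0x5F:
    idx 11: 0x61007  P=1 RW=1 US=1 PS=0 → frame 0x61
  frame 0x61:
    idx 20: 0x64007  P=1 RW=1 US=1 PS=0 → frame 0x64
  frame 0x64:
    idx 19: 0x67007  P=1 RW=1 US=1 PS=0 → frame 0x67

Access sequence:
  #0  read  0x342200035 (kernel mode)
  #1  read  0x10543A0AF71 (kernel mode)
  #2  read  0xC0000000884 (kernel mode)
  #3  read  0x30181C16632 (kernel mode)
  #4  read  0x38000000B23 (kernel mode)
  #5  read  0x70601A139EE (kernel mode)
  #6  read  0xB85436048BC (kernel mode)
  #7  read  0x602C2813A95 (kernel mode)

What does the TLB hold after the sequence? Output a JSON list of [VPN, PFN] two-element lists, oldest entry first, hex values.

Per-access translation:
#0 VA=0x342200035 (r,kernel):
  [0] read 0x29 idx=0: raw=0x2B007 flags P=1 W=1 U=1 S=0
  [1] read 0x2B idx=13: raw=0x2E007 flags P=1 W=1 U=1 S=0
  [2] read 0x2E idx=17: raw=0x2F007 flags P=1 W=1 U=1 S=0
  [3] read 0x2F idx=0: raw=0x31007 flags P=1 W=1 U=1 S=0
  ⇒ phys 0x31035  [4 reads]
#1 VA=0x10543A0AF71 (r,kernel):
  [0] read 0x29 idx=2: raw=0x35007 flags P=1 W=1 U=1 S=0
  [1] read 0x35 idx=21: raw=0x38007 flags P=1 W=1 U=1 S=0
  [2] read 0x38 idx=29: raw=0x39007 flags P=1 W=1 U=1 S=0
  [3] read 0x39 idx=10: raw=0x3D007 flags P=1 W=1 U=1 S=0
  ⇒ phys 0x3DF71  [4 reads]
#2 VA=0xC0000000884 (r,kernel):
  [0] read 0x29 idx=24: raw=0x4A002 flags P=0 W=1 U=0 S=0
  ⇒ fault: PAGE_NOT_PRESENT  — 1 lookups
#3 VA=0x30181C16632 (r,kernel):
  [0] read 0x29 idx=6: raw=0x41007 flags P=1 W=1 U=1 S=0
  [1] read 0x41 idx=6: raw=0x42007 flags P=1 W=1 U=1 S=0
  [2] read 0x42 idx=14: raw=0x44007 flags P=1 W=1 U=1 S=0
  [3] read 0x44 idx=22: raw=0x47007 flags P=1 W=1 U=1 S=0
  ⇒ phys 0x47632  [4 reads]
#4 VA=0x38000000B23 (r,kernel):
  [0] read 0x29 idx=7: raw=0x2D002 flags P=0 W=1 U=0 S=0
  ⇒ fault: PAGE_NOT_PRESENT  — 1 lookups
#5 VA=0x70601A139EE (r,kernel):
  [0] read 0x29 idx=14: raw=0x4A007 flags P=1 W=1 U=1 S=0
  [1] read 0x4A idx=24: raw=0x4E007 flags P=1 W=1 U=1 S=0
  [2] read 0x4E idx=13: raw=0x4F007 flags P=1 W=1 U=1 S=0
  [3] read 0x4F idx=19: raw=0x50007 flags P=1 W=1 U=1 S=0
  ⇒ phys 0x509EE  [4 reads]
#6 VA=0xB85436048BC (r,kernel):
  [0] read 0x29 idx=23: raw=0x53007 flags P=1 W=1 U=1 S=0
  [1] read 0x53 idx=21: raw=0x55007 flags P=1 W=1 U=1 S=0
  [2] read 0x55 idx=27: raw=0x59007 flags P=1 W=1 U=1 S=0
  [3] read 0x59 idx=4: raw=0x5D007 flags P=1 W=1 U=1 S=0
  ⇒ phys 0x5D8BC  [4 reads]
#7 VA=0x602C2813A95 (r,kernel):
  [0] read 0x29 idx=12: raw=0x5F007 flags P=1 W=1 U=1 S=0
  [1] read 0x5F idx=11: raw=0x61007 flags P=1 W=1 U=1 S=0
  [2] read 0x61 idx=20: raw=0x64007 flags P=1 W=1 U=1 S=0
  [3] read 0x64 idx=19: raw=0x67007 flags P=1 W=1 U=1 S=0
  ⇒ phys 0x67A95  [4 reads]

TLB: [["0x30181C16", "0x47"], ["0x70601A13", "0x50"], ["0xB8543604", "0x5D"], ["0x602C2813", "0x67"]]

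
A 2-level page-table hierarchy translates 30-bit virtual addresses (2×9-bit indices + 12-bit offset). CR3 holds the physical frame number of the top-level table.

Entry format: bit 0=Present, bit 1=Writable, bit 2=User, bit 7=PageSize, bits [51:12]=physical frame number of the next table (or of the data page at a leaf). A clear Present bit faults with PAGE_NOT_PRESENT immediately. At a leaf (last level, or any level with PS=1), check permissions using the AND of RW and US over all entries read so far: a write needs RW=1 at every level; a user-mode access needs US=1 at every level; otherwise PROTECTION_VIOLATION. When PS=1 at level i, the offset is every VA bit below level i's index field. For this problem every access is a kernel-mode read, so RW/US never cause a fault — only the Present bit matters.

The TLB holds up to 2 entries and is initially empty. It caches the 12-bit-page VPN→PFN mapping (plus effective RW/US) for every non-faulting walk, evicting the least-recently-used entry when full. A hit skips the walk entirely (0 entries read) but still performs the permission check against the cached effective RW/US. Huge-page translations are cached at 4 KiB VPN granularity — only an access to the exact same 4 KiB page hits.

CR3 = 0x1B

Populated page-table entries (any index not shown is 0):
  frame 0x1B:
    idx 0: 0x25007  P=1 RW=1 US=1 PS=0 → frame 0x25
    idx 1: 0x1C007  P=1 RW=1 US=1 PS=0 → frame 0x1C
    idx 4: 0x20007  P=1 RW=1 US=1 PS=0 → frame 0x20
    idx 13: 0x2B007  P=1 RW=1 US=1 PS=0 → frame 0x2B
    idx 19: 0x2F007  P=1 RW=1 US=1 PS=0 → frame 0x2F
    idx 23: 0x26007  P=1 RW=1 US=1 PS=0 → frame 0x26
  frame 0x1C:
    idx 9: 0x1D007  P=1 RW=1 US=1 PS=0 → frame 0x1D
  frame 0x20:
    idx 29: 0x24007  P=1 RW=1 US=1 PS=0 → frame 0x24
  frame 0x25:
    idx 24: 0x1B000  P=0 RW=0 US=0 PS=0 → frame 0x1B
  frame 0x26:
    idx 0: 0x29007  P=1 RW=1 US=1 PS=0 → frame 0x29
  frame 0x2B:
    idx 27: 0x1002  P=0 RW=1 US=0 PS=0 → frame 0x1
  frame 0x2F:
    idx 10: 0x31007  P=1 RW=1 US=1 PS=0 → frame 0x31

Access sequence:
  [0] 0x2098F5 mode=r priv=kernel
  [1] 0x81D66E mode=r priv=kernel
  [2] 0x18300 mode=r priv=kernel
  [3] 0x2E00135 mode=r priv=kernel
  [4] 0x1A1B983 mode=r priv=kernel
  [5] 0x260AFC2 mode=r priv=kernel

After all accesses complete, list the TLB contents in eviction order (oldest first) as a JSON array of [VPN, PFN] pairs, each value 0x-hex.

Per-access translation:
#0 VA=0x2098F5 (r,kernel):
  L0 @0x1B[1] → 0x1C007  P=1,RW=1,US=1,PS=0
  L1 @0x1C[9] → 0x1D007  P=1,RW=1,US=1,PS=0
  ✓ 0x1D8F5  — 2 lookups
#1 VA=0x81D66E (r,kernel):
  L0 @0x1B[4] → 0x20007  P=1,RW=1,US=1,PS=0
  L1 @0x20[29] → 0x24007  P=1,RW=1,US=1,PS=0
  ✓ 0x2466E  — 2 lookups
#2 VA=0x18300 (r,kernel):
  L0 @0x1B[0] → 0x25007  P=1,RW=1,US=1,PS=0
  L1 @0x25[24] → 0x1B000  P=0,RW=0,US=0,PS=0
  ⇒ fault: PAGE_NOT_PRESENT  — 2 lookups
#3 VA=0x2E00135 (r,kernel):
  L0 @0x1B[23] → 0x26007  P=1,RW=1,US=1,PS=0
  L1 @0x26[0] → 0x29007  P=1,RW=1,US=1,PS=0
  ✓ 0x29135  — 2 lookups
#4 VA=0x1A1B983 (r,kernel):
  L0 @0x1B[13] → 0x2B007  P=1,RW=1,US=1,PS=0
  L1 @0x2B[27] → 0x1002  P=0,RW=1,US=0,PS=0
  ⇒ fault: PAGE_NOT_PRESENT  — 2 lookups
#5 VA=0x260AFC2 (r,kernel):
  L0 @0x1B[19] → 0x2F007  P=1,RW=1,US=1,PS=0
  L1 @0x2F[10] → 0x31007  P=1,RW=1,US=1,PS=0
  ✓ 0x31FC2  — 2 lookups

TLB: [["0x2E00", "0x29"], ["0x260A", "0x31"]]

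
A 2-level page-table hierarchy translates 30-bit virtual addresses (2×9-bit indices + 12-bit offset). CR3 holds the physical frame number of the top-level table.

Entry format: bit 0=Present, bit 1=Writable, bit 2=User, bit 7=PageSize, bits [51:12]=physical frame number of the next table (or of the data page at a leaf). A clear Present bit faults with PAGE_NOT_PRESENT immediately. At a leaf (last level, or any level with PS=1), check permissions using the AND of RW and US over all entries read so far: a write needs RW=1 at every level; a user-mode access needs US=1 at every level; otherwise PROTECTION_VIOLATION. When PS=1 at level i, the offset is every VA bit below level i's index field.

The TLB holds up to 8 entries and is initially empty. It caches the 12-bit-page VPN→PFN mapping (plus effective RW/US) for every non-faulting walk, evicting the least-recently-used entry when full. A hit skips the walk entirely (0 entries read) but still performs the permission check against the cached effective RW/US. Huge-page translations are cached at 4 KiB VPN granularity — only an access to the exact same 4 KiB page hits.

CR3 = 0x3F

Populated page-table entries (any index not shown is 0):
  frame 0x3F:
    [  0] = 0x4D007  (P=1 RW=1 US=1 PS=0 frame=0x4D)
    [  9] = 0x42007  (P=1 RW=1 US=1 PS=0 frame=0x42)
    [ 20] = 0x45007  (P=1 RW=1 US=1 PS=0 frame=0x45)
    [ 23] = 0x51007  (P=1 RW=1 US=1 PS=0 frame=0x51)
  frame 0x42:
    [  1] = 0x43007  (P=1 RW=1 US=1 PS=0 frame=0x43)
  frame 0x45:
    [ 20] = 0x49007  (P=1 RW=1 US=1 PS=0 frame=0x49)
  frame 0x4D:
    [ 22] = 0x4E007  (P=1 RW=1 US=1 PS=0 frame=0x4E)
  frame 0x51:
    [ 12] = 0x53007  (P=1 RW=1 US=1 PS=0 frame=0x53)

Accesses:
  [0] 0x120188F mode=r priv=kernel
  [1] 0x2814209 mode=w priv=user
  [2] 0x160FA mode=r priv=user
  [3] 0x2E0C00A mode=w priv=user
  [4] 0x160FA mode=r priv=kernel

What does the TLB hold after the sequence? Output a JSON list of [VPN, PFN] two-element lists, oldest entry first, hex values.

Per-access translation:
#0 VA=0x120188F (r,kernel):
  L0 @0x3F[9] → 0x42007  P=1,RW=1,US=1,PS=0
  L1 @0x42[1] → 0x43007  P=1,RW=1,US=1,PS=0
  ✓ 0x4388F  — 2 lookups
#1 VA=0x2814209 (w,user):
  L0 @0x3F[20] → 0x45007  P=1,RW=1,US=1,PS=0
  L1 @0x45[20] → 0x49007  P=1,RW=1,US=1,PS=0
  ✓ 0x49209  — 2 lookups
#2 VA=0x160FA (r,user):
  L0 @0x3F[0] → 0x4D007  P=1,RW=1,US=1,PS=0
  L1 @0x4D[22] → 0x4E007  P=1,RW=1,US=1,PS=0
  ✓ 0x4E0FA  — 2 lookups
#3 VA=0x2E0C00A (w,user):
  L0 @0x3F[23] → 0x51007  P=1,RW=1,US=1,PS=0
  L1 @0x51[12] → 0x53007  P=1,RW=1,US=1,PS=0
  ✓ 0x5300A  — 2 lookups
#4 VA=0x160FA (r,kernel):
  TLB hit vpn=0x16 → PA=0x4E0FA

TLB: [["0x1201", "0x43"], ["0x2814", "0x49"], ["0x2E0C", "0x53"], ["0x16", "0x4E"]]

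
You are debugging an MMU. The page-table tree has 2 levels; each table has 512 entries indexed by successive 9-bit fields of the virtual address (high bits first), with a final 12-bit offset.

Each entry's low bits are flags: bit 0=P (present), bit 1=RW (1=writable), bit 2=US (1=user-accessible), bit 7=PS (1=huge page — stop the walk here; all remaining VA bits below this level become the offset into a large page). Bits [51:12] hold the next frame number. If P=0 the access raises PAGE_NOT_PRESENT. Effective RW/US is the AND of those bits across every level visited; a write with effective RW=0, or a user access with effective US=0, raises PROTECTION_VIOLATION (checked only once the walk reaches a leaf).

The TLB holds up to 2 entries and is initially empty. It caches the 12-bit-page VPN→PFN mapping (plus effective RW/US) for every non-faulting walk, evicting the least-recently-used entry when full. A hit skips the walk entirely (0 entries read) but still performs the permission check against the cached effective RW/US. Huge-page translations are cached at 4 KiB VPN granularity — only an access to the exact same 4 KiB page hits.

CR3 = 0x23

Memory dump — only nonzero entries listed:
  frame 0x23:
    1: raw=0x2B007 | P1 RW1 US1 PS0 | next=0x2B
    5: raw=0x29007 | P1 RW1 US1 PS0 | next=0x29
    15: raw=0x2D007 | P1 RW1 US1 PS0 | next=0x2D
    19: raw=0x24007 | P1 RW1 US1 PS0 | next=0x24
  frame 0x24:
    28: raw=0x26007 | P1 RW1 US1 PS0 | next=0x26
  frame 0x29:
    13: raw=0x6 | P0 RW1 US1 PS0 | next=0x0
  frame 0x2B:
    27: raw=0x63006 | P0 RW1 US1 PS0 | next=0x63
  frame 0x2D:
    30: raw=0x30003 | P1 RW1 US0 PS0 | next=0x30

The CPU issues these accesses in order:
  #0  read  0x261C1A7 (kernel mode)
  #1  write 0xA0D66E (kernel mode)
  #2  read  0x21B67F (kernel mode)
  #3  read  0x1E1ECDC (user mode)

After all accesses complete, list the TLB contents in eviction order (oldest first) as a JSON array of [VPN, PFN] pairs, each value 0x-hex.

Trace:
#0 VA=0x261C1A7 (r,kernel):
  L0: frame=0x23 idx=19 entry=0x24007 [P=1 RW=1 US=1 PS=0]
  L1: frame=0x24 idx=28 entry=0x26007 [P=1 RW=1 US=1 PS=0]
  → PA=0x261A7  (2 entries read)
#1 VA=0xA0D66E (w,kernel):
  L0: frame=0x23 idx=5 entry=0x29007 [P=1 RW=1 US=1 PS=0]
  L1: frame=0x29 idx=13 entry=0x6 [P=0 RW=1 US=1 PS=0]
  ✗ PAGE_NOT_PRESENT  [2 reads]
#2 VA=0x21B67F (r,kernel):
  L0: frame=0x23 idx=1 entry=0x2B007 [P=1 RW=1 US=1 PS=0]
  L1: frame=0x2B idx=27 entry=0x63006 [P=0 RW=1 US=1 PS=0]
  ✗ PAGE_NOT_PRESENT  [2 reads]
#3 VA=0x1E1ECDC (r,user):
  L0: frame=0x23 idx=15 entry=0x2D007 [P=1 RW=1 US=1 PS=0]
  L1: frame=0x2D idx=30 entry=0x30003 [P=1 RW=1 US=0 PS=0]
  ✗ PROTECTION_VIOLATION  [2 reads]

TLB: [["0x261C", "0x26"]]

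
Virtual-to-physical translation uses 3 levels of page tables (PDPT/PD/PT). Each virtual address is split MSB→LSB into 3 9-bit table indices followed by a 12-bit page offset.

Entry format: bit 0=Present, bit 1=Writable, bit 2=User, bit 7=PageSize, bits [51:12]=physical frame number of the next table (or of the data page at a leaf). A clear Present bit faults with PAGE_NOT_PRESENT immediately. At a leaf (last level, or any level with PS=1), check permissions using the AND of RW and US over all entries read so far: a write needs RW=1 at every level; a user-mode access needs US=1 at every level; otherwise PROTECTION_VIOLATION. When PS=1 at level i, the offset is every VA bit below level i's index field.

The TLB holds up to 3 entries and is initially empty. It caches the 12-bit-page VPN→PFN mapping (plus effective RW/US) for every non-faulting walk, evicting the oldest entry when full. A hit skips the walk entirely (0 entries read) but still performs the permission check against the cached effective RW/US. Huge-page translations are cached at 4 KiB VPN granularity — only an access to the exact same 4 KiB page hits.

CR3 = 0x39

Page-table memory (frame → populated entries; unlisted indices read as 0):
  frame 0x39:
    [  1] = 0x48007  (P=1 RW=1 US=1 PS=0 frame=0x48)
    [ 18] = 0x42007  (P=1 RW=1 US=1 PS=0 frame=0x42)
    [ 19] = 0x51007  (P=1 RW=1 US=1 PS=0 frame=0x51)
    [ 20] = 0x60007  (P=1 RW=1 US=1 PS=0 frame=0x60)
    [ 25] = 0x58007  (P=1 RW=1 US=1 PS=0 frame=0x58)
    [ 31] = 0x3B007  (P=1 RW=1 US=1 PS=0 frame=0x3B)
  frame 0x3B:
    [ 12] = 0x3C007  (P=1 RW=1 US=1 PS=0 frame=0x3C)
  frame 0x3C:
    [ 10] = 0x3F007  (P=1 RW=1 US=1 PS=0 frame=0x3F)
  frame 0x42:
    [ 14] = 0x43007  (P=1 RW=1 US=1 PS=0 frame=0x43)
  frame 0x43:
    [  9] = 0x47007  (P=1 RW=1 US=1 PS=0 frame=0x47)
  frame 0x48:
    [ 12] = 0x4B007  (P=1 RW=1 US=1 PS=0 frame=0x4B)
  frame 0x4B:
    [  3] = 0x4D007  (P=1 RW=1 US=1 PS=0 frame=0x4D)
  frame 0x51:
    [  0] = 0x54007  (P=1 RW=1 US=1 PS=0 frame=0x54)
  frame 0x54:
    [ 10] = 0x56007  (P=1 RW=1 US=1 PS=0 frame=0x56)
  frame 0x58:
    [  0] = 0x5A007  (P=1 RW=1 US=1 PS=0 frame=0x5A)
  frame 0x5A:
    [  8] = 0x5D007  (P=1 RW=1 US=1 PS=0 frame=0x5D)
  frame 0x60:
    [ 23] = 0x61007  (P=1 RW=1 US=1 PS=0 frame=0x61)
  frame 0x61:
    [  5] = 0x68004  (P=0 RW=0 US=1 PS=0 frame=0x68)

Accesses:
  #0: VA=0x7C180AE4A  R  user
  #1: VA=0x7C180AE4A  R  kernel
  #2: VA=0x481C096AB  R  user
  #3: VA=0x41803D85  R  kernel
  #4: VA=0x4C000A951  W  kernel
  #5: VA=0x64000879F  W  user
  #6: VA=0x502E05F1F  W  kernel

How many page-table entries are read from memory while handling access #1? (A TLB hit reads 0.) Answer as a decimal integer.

Walk each access:
#0 VA=0x7C180AE4A (r,user):
  L0: frame=0x39 idx=31 entry=0x3B007 [P=1 RW=1 US=1 PS=0]
  L1: frame=0x3B idx=12 entry=0x3C007 [P=1 RW=1 US=1 PS=0]
  L2: frame=0x3C idx=10 entry=0x3F007 [P=1 RW=1 US=1 PS=0]
  → PA=0x3FE4A  (3 entries read)
#1 VA=0x7C180AE4A (r,kernel):
  TLB hit vpn=0x7C180A → PA=0x3FE4A
#2 VA=0x481C096AB (r,user):
  L0: frame=0x39 idx=18 entry=0x42007 [P=1 RW=1 US=1 PS=0]
  L1: frame=0x42 idx=14 entry=0x43007 [P=1 RW=1 US=1 PS=0]
  L2: frame=0x43 idx=9 entry=0x47007 [P=1 RW=1 US=1 PS=0]
  → PA=0x476AB  (3 entries read)
#3 VA=0x41803D85 (r,kernel):
  L0: frame=0x39 idx=1 entry=0x48007 [P=1 RW=1 US=1 PS=0]
  L1: frame=0x48 idx=12 entry=0x4B007 [P=1 RW=1 US=1 PS=0]
  L2: frame=0x4B idx=3 entry=0x4D007 [P=1 RW=1 US=1 PS=0]
  → PA=0x4DD85  (3 entries read)
#4 VA=0x4C000A951 (w,kernel):
  L0: frame=0x39 idx=19 entry=0x51007 [P=1 RW=1 US=1 PS=0]
  L1: frame=0x51 idx=0 entry=0x54007 [P=1 RW=1 US=1 PS=0]
  L2: frame=0x54 idx=10 entry=0x56007 [P=1 RW=1 US=1 PS=0]
  → PA=0x56951  (3 entries read)
#5 VA=0x64000879F (w,user):
  L0: frame=0x39 idx=25 entry=0x58007 [P=1 RW=1 US=1 PS=0]
  L1: frame=0x58 idx=0 entry=0x5A007 [P=1 RW=1 US=1 PS=0]
  L2: frame=0x5A idx=8 entry=0x5D007 [P=1 RW=1 US=1 PS=0]
  → PA=0x5D79F  (3 entries read)
#6 VA=0x502E05F1F (w,kernel):
  L0: frame=0x39 idx=20 entry=0x60007 [P=1 RW=1 US=1 PS=0]
  L1: frame=0x60 idx=23 entry=0x61007 [P=1 RW=1 US=1 PS=0]
  L2: frame=0x61 idx=5 entry=0x68004 [P=0 RW=0 US=1 PS=0]
  ⇒ fault: PAGE_NOT_PRESENT  — 3 lookups

Entries read for #1: 0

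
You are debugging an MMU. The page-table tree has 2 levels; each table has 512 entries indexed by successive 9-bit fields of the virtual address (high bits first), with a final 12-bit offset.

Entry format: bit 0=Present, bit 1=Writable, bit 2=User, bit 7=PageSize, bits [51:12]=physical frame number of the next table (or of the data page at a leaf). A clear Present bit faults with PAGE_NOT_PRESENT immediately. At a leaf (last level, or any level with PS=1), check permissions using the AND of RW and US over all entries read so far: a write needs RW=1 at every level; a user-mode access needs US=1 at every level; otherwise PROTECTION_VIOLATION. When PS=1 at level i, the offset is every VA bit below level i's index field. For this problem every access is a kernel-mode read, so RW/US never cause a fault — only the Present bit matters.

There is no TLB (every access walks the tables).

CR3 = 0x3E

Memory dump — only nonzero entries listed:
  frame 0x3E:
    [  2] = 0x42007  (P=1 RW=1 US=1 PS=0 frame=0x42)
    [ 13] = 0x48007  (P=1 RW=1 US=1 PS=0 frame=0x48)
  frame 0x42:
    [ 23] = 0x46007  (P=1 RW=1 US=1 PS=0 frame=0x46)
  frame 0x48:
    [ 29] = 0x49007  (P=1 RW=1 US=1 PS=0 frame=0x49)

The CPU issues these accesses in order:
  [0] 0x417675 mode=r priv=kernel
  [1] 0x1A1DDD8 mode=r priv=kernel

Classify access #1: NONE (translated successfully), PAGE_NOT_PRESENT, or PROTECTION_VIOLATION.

Per-access translation:
#0 VA=0x417675 (r,kernel):
  L0 @0x3E[2] → 0x42007  P=1,RW=1,US=1,PS=0
  L1 @0x42[23] → 0x46007  P=1,RW=1,US=1,PS=0
  → PA=0x46675  (2 entries read)
#1 VA=0x1A1DDD8 (r,kernel):
  L0 @0x3E[13] → 0x48007  P=1,RW=1,US=1,PS=0
  L1 @0x48[29] → 0x49007  P=1,RW=1,US=1,PS=0
  → PA=0x49DD8  (2 entries read)

Access #1 fault: NONE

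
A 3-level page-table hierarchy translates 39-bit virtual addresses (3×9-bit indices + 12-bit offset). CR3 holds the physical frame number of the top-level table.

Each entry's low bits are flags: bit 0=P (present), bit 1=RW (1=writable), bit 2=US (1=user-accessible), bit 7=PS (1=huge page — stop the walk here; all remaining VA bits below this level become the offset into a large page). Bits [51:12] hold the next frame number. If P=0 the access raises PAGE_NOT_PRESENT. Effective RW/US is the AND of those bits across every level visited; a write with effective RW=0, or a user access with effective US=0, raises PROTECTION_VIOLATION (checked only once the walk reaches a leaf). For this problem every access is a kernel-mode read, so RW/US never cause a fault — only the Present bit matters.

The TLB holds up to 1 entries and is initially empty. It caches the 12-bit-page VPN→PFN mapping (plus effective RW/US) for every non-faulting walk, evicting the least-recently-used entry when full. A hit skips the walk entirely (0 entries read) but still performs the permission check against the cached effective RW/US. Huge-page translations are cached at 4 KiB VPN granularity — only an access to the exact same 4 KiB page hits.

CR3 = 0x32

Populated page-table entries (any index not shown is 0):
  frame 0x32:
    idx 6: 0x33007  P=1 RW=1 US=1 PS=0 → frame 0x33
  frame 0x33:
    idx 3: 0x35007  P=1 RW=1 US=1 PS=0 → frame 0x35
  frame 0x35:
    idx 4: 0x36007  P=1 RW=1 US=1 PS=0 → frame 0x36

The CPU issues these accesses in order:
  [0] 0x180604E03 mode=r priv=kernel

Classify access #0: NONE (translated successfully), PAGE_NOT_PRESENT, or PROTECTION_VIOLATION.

Walk each access:
#0 VA=0x180604E03 (r,kernel):
  [0] read 0x32 idx=6: raw=0x33007 flags P=1 W=1 U=1 S=0
  [1] read 0x33 idx=3: raw=0x35007 flags P=1 W=1 U=1 S=0
  [2] read 0x35 idx=4: raw=0x36007 flags P=1 W=1 U=1 S=0
  → PA=0x36E03  (3 entries read)

Access #0 fault: NONE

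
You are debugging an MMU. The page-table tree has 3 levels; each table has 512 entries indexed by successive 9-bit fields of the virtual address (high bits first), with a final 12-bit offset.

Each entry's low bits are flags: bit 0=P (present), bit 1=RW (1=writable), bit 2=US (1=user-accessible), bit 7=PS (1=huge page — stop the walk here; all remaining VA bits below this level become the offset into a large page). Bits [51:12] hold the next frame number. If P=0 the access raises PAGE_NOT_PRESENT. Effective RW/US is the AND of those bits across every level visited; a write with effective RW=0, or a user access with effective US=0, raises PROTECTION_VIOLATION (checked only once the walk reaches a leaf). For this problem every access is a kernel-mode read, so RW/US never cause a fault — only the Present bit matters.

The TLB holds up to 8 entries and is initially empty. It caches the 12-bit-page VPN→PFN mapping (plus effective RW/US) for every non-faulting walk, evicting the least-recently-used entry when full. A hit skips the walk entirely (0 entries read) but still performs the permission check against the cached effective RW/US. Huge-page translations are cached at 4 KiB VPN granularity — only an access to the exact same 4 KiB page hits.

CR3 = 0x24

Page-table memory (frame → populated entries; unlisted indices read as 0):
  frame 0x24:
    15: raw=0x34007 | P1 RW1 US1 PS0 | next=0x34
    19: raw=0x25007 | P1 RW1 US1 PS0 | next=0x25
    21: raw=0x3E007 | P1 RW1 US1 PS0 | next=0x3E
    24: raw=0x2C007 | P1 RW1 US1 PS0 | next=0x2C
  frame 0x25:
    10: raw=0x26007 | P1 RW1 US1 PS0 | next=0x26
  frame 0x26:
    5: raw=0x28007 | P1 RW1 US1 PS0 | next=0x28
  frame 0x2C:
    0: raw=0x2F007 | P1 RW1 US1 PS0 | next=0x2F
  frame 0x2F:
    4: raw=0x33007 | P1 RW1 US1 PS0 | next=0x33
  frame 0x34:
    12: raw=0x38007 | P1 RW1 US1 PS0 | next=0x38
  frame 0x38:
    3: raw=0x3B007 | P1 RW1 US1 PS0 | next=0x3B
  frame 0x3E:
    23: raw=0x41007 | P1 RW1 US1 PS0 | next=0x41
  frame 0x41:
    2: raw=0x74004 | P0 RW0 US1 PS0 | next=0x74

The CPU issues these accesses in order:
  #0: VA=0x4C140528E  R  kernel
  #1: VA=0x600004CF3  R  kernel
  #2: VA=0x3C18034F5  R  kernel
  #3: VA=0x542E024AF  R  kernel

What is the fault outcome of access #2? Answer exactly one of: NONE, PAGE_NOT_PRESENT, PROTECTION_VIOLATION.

Trace:
#0 VA=0x4C140528E (r,kernel):
  [0] read 0x24 idx=19: raw=0x25007 flags P=1 W=1 U=1 S=0
  [1] read 0x25 idx=10: raw=0x26007 flags P=1 W=1 U=1 S=0
  [2] read 0x26 idx=5: raw=0x28007 flags P=1 W=1 U=1 S=0
  ⇒ phys 0x2828E  [3 reads]
#1 VA=0x600004CF3 (r,kernel):
  [0] read 0x24 idx=24: raw=0x2C007 flags P=1 W=1 U=1 S=0
  [1] read 0x2C idx=0: raw=0x2F007 flags P=1 W=1 U=1 S=0
  [2] read 0x2F idx=4: raw=0x33007 flags P=1 W=1 U=1 S=0
  ⇒ phys 0x33CF3  [3 reads]
#2 VA=0x3C18034F5 (r,kernel):
  [0] read 0x24 idx=15: raw=0x34007 flags P=1 W=1 U=1 S=0
  [1] read 0x34 idx=12: raw=0x38007 flags P=1 W=1 U=1 S=0
  [2] read 0x38 idx=3: raw=0x3B007 flags P=1 W=1 U=1 S=0
  ⇒ phys 0x3B4F5  [3 reads]
#3 VA=0x542E024AF (r,kernel):
  [0] read 0x24 idx=21: raw=0x3E007 flags P=1 W=1 U=1 S=0
  [1] read 0x3E idx=23: raw=0x41007 flags P=1 W=1 U=1 S=0
  [2] read 0x41 idx=2: raw=0x74004 flags P=0 W=0 U=1 S=0
  ⇒ fault: PAGE_NOT_PRESENT  — 3 lookups

Access #2 fault: NONE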